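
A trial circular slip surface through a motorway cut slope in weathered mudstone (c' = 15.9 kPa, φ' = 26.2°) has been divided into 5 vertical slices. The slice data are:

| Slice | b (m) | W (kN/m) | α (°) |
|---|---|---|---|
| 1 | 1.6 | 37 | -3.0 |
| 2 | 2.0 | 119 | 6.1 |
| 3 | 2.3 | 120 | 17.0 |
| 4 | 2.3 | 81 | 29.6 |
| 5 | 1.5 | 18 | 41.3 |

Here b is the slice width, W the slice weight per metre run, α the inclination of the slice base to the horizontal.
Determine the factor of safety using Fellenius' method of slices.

Ordinary method of slices: FS = Σ[c'·Δl_i + (W_i cosα_i)·tanφ'] / Σ W_i sinα_i, with Δl_i = b_i / cosα_i.
Slice 1: Δl = 1.6/cos(-3.0°) = 1.602 m; N'_1 = 37·cos(-3.0°) = 36.9; c'Δl = 25.47; W sinα = -1.9
Slice 2: Δl = 2.0/cos6.1° = 2.011 m; N'_2 = 119·cos6.1° = 118.3; c'Δl = 31.98; W sinα = 12.6
Slice 3: Δl = 2.3/cos17.0° = 2.405 m; N'_3 = 120·cos17.0° = 114.8; c'Δl = 38.24; W sinα = 35.1
Slice 4: Δl = 2.3/cos29.6° = 2.645 m; N'_4 = 81·cos29.6° = 70.4; c'Δl = 42.06; W sinα = 40.0
Slice 5: Δl = 1.5/cos41.3° = 1.997 m; N'_5 = 18·cos41.3° = 13.5; c'Δl = 31.75; W sinα = 11.9
Σc'Δl = 169.5 kN/m; ΣN' = 354.0 kN/m; ΣW sinα = 97.7 kN/m
Resisting = 169.5 + 354.0·tan26.2° = 169.5 + 174.2 = 343.7 kN/m
FS = 343.7 / 97.7 = 3.518

FS = 3.52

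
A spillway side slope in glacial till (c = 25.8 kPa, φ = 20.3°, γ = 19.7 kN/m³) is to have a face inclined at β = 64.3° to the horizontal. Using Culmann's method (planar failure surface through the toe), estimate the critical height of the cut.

Culmann's analysis gives the critical failure plane at α_cr = (β + φ)/2 = (64.3 + 20.3)/2 = 42.3°, and the critical height
H_c = (4c/γ) · sinβ cosφ / [1 − cos(β − φ)]
    = (4·25.8/19.7) · sin64.3°·cos20.3° / [1 − cos(44.0°)]
    = 5.239 · 0.9011·0.9379 / [1 − 0.7193]
    = 5.239 · 0.8451 / 0.2807
    = 15.77 m

H_c = 15.77 m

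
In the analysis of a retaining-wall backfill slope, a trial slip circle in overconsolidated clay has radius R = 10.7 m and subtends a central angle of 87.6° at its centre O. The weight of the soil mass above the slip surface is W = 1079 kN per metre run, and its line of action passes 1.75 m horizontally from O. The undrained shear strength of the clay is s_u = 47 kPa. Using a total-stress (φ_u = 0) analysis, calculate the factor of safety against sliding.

FS = 4.36

Taking moments about the centre O, the resisting moment is provided by the undrained shear strength acting along the arc:
Arc length L_a = R·θ = 10.7·(87.6°·π/180) = 10.7·1.5289 = 16.36 m
M_R = s_u·L_a·R = 47·16.36·10.7 = 8227.1 kN·m/m
M_D = W·d = 1079·1.75 = 1888.2 kN·m/m
FS = M_R / M_D = 8227.1 / 1888.2 = 4.357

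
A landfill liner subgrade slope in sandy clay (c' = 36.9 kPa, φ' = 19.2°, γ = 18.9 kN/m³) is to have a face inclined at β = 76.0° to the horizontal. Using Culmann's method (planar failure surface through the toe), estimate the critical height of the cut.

H_c = 15.82 m

Culmann's analysis gives the critical failure plane at α_cr = (β + φ')/2 = (76.0 + 19.2)/2 = 47.6°, and the critical height
H_c = (4c'/γ) · sinβ cosφ' / [1 − cos(β − φ')]
    = (4·36.9/18.9) · sin76.0°·cos19.2° / [1 − cos(56.8°)]
    = 7.810 · 0.9703·0.9444 / [1 − 0.5476]
    = 7.810 · 0.9163 / 0.4524
    = 15.82 m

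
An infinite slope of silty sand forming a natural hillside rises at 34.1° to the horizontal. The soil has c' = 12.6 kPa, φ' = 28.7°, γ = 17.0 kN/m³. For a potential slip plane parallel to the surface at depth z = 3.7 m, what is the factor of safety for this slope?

For an infinite slope with a slip plane parallel to the surface (no pore pressure): FS = [c' + γz cos²β tanφ'] / [γz sinβ cosβ].
γz = 17.0·3.7 = 62.90 kN/m²
Numerator = 12.6 + 62.90·cos²34.1°·tan28.7° = 12.6 + 62.90·0.6857·0.5475 = 36.213 kPa
Denominator = 62.90·sin34.1°·cos34.1° = 62.90·0.5606·0.8281 = 29.201 kPa
FS = 36.213 / 29.201 = 1.240

FS = 1.24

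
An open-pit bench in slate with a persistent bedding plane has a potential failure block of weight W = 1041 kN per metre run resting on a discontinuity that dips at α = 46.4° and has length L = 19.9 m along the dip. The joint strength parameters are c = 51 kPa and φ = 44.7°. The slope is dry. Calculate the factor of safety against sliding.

FS = 2.29

Resolving the block weight along and normal to the plane and applying the Mohr–Coulomb strength on the joint:
N' = W cosα = 1041·cos46.4° = 717.9 kN/m
Driving force T = W sinα = 1041·sin46.4° = 753.9 kN/m
Resisting force R = c·L + N'·tanφ = 51·19.9 + 717.9·tan44.7° = 1014.9 + 710.4 = 1725.3 kN/m
FS = R / T = 1725.3 / 753.9 = 2.289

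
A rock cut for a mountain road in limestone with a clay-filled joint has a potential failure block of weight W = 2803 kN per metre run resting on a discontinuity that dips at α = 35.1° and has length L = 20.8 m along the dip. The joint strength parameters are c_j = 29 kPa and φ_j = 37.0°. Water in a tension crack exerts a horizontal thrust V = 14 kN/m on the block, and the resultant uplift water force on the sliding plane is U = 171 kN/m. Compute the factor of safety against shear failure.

Resolving the block weight along and normal to the plane and applying the Mohr–Coulomb strength on the joint:
N' = W cosα − U − V sinα = 2803·cos35.1° − 171 − 14·sin35.1° = 2114.2 kN/m
Driving force T = W sinα + V cosα = 2803·sin35.1° + 14·cos35.1° = 1623.2 kN/m
Resisting force R = c_j·L + N'·tanφ_j = 29·20.8 + 2114.2·tan37.0° = 603.2 + 1593.2 = 2196.4 kN/m
FS = R / T = 2196.4 / 1623.2 = 1.353

FS = 1.35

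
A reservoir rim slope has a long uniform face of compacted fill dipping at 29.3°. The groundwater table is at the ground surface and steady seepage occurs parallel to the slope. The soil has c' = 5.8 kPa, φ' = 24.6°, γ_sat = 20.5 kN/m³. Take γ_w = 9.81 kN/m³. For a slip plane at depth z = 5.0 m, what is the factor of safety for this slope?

FS = 0.56

With seepage parallel to the slope and the water table at the surface, the effective normal stress on the slip plane uses the buoyant unit weight γ' = γ_sat − γ_w while the driving shear stress uses γ_sat:
FS = [c' + γ' z cos²β tanφ'] / [γ_sat z sinβ cosβ]
γ' = 20.5 − 9.81 = 10.69 kN/m³
Numerator = 5.8 + 10.69·5.0·cos²29.3°·tan24.6° = 5.8 + 10.69·5.0·0.7605·0.4578 = 24.411 kPa
Denominator = 20.5·5.0·sin29.3°·cos29.3° = 20.5·5.0·0.4894·0.8721 = 43.744 kPa
FS = 24.411 / 43.744 = 0.558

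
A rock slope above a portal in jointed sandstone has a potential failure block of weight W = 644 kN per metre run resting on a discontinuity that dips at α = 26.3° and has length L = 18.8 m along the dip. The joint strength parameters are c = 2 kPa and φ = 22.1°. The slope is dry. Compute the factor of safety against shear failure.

Resolving the block weight along and normal to the plane and applying the Mohr–Coulomb strength on the joint:
N' = W cosα = 644·cos26.3° = 577.3 kN/m
Driving force T = W sinα = 644·sin26.3° = 285.3 kN/m
Resisting force R = c·L + N'·tanφ = 2·18.8 + 577.3·tan22.1° = 37.6 + 234.4 = 272.0 kN/m
FS = R / T = 272.0 / 285.3 = 0.953

FS = 0.95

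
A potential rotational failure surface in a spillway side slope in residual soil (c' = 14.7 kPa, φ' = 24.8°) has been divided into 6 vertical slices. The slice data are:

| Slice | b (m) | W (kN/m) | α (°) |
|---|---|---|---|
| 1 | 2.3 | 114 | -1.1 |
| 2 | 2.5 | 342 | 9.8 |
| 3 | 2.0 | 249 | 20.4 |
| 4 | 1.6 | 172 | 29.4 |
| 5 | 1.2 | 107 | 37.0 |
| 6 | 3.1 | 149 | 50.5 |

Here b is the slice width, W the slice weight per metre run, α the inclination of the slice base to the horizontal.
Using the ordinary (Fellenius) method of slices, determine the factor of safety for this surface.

Ordinary method of slices: FS = Σ[c'·Δl_i + (W_i cosα_i)·tanφ'] / Σ W_i sinα_i, with Δl_i = b_i / cosα_i.
Slice 1: Δl = 2.3/cos(-1.1°) = 2.300 m; N'_1 = 114·cos(-1.1°) = 114.0; c'Δl = 33.82; W sinα = -2.2
Slice 2: Δl = 2.5/cos9.8° = 2.537 m; N'_2 = 342·cos9.8° = 337.0; c'Δl = 37.29; W sinα = 58.2
Slice 3: Δl = 2.0/cos20.4° = 2.134 m; N'_3 = 249·cos20.4° = 233.4; c'Δl = 31.37; W sinα = 86.8
Slice 4: Δl = 1.6/cos29.4° = 1.837 m; N'_4 = 172·cos29.4° = 149.8; c'Δl = 27.00; W sinα = 84.4
Slice 5: Δl = 1.2/cos37.0° = 1.503 m; N'_5 = 107·cos37.0° = 85.5; c'Δl = 22.09; W sinα = 64.4
Slice 6: Δl = 3.1/cos50.5° = 4.874 m; N'_6 = 149·cos50.5° = 94.8; c'Δl = 71.64; W sinα = 115.0
Σc'Δl = 223.2 kN/m; ΣN' = 1014.5 kN/m; ΣW sinα = 406.6 kN/m
Resisting = 223.2 + 1014.5·tan24.8° = 223.2 + 468.7 = 691.9 kN/m
FS = 691.9 / 406.6 = 1.702

FS = 1.70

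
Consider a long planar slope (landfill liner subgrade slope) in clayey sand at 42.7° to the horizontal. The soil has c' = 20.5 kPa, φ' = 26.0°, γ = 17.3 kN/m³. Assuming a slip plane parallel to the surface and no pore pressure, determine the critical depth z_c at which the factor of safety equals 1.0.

Setting FS = 1.00 in FS = [c' + γz cos²β tanφ'] / [γz sinβ cosβ] and solving for z:
z = c' / [γ cosβ (FS·sinβ − cosβ·tanφ')]
  = 20.5 / [17.3·cos42.7°·(1.00·sin42.7° − cos42.7°·tan26.0°)]
  = 20.5 / [17.3·0.7349·(1.00·0.6782 − 0.7349·0.4877)]
  = 20.5 / 4.0649 = 5.043 m

z_c = 5.04 m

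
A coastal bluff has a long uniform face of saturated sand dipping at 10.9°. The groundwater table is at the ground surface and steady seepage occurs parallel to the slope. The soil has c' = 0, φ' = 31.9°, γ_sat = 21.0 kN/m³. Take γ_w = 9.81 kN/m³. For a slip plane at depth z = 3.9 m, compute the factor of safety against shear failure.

With seepage parallel to the slope and the water table at the surface, the effective normal stress on the slip plane uses the buoyant unit weight γ' = γ_sat − γ_w while the driving shear stress uses γ_sat:
FS = [c' + γ' z cos²β tanφ'] / [γ_sat z sinβ cosβ]
(For c' = 0 this reduces to FS = (γ'/γ_sat)·tanφ'/tanβ.)
γ' = 21.0 − 9.81 = 11.19 kN/m³
Numerator = 0.0 + 11.19·3.9·cos²10.9°·tan31.9° = 0.0 + 11.19·3.9·0.9642·0.6224 = 26.193 kPa
Denominator = 21.0·3.9·sin10.9°·cos10.9° = 21.0·3.9·0.1891·0.9820 = 15.208 kPa
FS = 26.193 / 15.208 = 1.722

FS = 1.72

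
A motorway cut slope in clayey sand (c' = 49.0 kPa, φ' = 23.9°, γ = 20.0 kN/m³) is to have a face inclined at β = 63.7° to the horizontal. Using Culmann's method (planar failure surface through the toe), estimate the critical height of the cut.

Culmann's analysis gives the critical failure plane at α_cr = (β + φ')/2 = (63.7 + 23.9)/2 = 43.8°, and the critical height
H_c = (4c'/γ) · sinβ cosφ' / [1 − cos(β − φ')]
    = (4·49.0/20.0) · sin63.7°·cos23.9° / [1 − cos(39.8°)]
    = 9.800 · 0.8965·0.9143 / [1 − 0.7683]
    = 9.800 · 0.8196 / 0.2317
    = 34.66 m

H_c = 34.66 m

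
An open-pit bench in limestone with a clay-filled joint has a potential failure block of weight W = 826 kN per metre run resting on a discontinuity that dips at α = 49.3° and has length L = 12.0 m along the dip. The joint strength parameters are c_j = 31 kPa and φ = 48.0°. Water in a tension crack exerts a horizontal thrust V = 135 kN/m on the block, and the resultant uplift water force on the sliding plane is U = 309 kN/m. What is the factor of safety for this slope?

FS = 0.72

Resolving the block weight along and normal to the plane and applying the Mohr–Coulomb strength on the joint:
N' = W cosα − U − V sinα = 826·cos49.3° − 309 − 135·sin49.3° = 127.3 kN/m
Driving force T = W sinα + V cosα = 826·sin49.3° + 135·cos49.3° = 714.3 kN/m
Resisting force R = c_j·L + N'·tanφ = 31·12.0 + 127.3·tan48.0° = 372.0 + 141.4 = 513.4 kN/m
FS = R / T = 513.4 / 714.3 = 0.719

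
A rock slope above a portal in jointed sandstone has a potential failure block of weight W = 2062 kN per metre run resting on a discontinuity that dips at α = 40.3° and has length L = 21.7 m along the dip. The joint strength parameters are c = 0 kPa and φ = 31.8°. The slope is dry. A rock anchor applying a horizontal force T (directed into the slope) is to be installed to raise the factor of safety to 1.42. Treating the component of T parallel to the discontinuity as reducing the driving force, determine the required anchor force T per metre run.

T = 619 kN/m

Resolving forces along and normal to the sliding plane, with the horizontal anchor force T adding T·sinα to the effective normal force and T·cosα acting up the plane against the driving force:
FS = [cL + (W cosα + T sinα) tanφ] / [W sinα − T cosα]
Without the anchor: N' = 1572.6 kN/m, driving T_d = 1333.7 kN/m, resisting R = 0·21.7 + 1572.6·tan31.8° = 975.1 kN/m, FS = 0.73.
Setting FS = 1.42 and solving for T:
1.42·(1333.7 − T cos40.3°) = 975.1 + T sin40.3°·tan31.8°
T·(sin40.3°·tan31.8° + 1.42·cos40.3°) = 1.42·1333.7 − 975.1
T·(0.6468·0.6200 + 1.42·0.7627) = 1893.8 − 975.1 = 918.8
T·1.4840 = 918.8
T = 619.1 kN/m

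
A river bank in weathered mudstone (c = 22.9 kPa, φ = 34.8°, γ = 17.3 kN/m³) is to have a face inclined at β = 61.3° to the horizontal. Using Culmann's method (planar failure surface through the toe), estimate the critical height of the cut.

Culmann's analysis gives the critical failure plane at α_cr = (β + φ)/2 = (61.3 + 34.8)/2 = 48.0°, and the critical height
H_c = (4c/γ) · sinβ cosφ / [1 − cos(β − φ)]
    = (4·22.9/17.3) · sin61.3°·cos34.8° / [1 − cos(26.5°)]
    = 5.295 · 0.8771·0.8211 / [1 − 0.8949]
    = 5.295 · 0.7203 / 0.1051
    = 36.30 m

H_c = 36.30 m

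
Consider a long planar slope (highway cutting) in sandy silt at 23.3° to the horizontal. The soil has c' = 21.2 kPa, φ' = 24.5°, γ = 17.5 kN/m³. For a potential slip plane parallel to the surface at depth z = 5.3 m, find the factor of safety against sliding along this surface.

For an infinite slope with a slip plane parallel to the surface (no pore pressure): FS = [c' + γz cos²β tanφ'] / [γz sinβ cosβ].
γz = 17.5·5.3 = 92.75 kN/m²
Numerator = 21.2 + 92.75·cos²23.3°·tan24.5° = 21.2 + 92.75·0.8435·0.4557 = 56.855 kPa
Denominator = 92.75·sin23.3°·cos23.3° = 92.75·0.3955·0.9184 = 33.695 kPa
FS = 56.855 / 33.695 = 1.687

FS = 1.69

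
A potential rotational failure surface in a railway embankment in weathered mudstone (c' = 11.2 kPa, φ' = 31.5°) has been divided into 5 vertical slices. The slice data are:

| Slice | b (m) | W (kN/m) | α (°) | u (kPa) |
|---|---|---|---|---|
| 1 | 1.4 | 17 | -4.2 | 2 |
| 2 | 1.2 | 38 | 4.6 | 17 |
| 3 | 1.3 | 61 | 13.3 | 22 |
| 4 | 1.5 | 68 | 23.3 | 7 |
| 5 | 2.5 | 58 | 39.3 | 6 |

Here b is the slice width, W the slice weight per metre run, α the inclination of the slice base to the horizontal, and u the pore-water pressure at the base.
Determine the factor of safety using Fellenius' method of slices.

Ordinary method of slices: FS = Σ[c'·Δl_i + (W_i cosα_i − u_i·Δl_i)·tanφ'] / Σ W_i sinα_i, with Δl_i = b_i / cosα_i.
Slice 1: Δl = 1.4/cos(-4.2°) = 1.404 m; N'_1 = 17·cos(-4.2°) − 2·1.404 = 14.1; c'Δl = 15.72; W sinα = -1.2
Slice 2: Δl = 1.2/cos4.6° = 1.204 m; N'_2 = 38·cos4.6° − 17·1.204 = 17.4; c'Δl = 13.48; W sinα = 3.0
Slice 3: Δl = 1.3/cos13.3° = 1.336 m; N'_3 = 61·cos13.3° − 22·1.336 = 30.0; c'Δl = 14.96; W sinα = 14.0
Slice 4: Δl = 1.5/cos23.3° = 1.633 m; N'_4 = 68·cos23.3° − 7·1.633 = 51.0; c'Δl = 18.29; W sinα = 26.9
Slice 5: Δl = 2.5/cos39.3° = 3.231 m; N'_5 = 58·cos39.3° − 6·3.231 = 25.5; c'Δl = 36.18; W sinα = 36.7
Σc'Δl = 98.6 kN/m; ΣN' = 138.1 kN/m; ΣW sinα = 79.5 kN/m
Resisting = 98.6 + 138.1·tan31.5° = 98.6 + 84.6 = 183.2 kN/m
FS = 183.2 / 79.5 = 2.306

FS = 2.31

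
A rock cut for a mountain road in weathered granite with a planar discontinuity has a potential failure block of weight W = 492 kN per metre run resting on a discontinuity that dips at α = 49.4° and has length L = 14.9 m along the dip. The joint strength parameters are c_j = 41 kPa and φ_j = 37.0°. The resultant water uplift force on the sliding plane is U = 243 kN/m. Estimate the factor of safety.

Resolving the block weight along and normal to the plane and applying the Mohr–Coulomb strength on the joint:
N' = W cosα − U = 492·cos49.4° − 243 = 77.2 kN/m
Driving force T = W sinα = 492·sin49.4° = 373.6 kN/m
Resisting force R = c_j·L + N'·tanφ_j = 41·14.9 + 77.2·tan37.0° = 610.9 + 58.2 = 669.1 kN/m
FS = R / T = 669.1 / 373.6 = 1.791

FS = 1.79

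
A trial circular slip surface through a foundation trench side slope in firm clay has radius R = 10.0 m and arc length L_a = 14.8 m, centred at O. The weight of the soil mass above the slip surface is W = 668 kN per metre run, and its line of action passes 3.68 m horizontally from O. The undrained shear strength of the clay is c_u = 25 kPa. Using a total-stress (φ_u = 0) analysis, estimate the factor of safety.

Taking moments about the centre O, the resisting moment is provided by the undrained shear strength acting along the arc:
M_R = c_u·L_a·R = 25·14.80·10.0 = 3700.0 kN·m/m
M_D = W·d = 668·3.68 = 2458.2 kN·m/m
FS = M_R / M_D = 3700.0 / 2458.2 = 1.505

FS = 1.51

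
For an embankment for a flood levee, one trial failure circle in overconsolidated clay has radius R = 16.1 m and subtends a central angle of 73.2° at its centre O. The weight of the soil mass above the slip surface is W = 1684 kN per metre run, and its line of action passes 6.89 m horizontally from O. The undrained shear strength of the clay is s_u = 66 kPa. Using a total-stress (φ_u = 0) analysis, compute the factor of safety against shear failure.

FS = 1.88

Taking moments about the centre O, the resisting moment is provided by the undrained shear strength acting along the arc:
Arc length L_a = R·θ = 16.1·(73.2°·π/180) = 16.1·1.2776 = 20.57 m
M_R = s_u·L_a·R = 66·20.57·16.1 = 21856.7 kN·m/m
M_D = W·d = 1684·6.89 = 11602.8 kN·m/m
FS = M_R / M_D = 21856.7 / 11602.8 = 1.884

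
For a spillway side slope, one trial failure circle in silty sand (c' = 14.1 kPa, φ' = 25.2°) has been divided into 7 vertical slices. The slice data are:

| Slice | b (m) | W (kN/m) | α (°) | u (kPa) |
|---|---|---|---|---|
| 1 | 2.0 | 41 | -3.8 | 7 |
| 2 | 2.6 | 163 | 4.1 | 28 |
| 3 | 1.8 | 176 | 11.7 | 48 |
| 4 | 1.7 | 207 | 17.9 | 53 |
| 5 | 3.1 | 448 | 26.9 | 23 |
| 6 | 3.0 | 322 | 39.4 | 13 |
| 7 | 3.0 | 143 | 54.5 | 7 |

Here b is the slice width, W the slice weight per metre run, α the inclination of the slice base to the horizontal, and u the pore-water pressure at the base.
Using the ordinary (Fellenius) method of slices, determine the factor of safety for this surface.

FS = 1.11

Ordinary method of slices: FS = Σ[c'·Δl_i + (W_i cosα_i − u_i·Δl_i)·tanφ'] / Σ W_i sinα_i, with Δl_i = b_i / cosα_i.
Slice 1: Δl = 2.0/cos(-3.8°) = 2.004 m; N'_1 = 41·cos(-3.8°) − 7·2.004 = 26.9; c'Δl = 28.26; W sinα = -2.7
Slice 2: Δl = 2.6/cos4.1° = 2.607 m; N'_2 = 163·cos4.1° − 28·2.607 = 89.6; c'Δl = 36.75; W sinα = 11.7
Slice 3: Δl = 1.8/cos11.7° = 1.838 m; N'_3 = 176·cos11.7° − 48·1.838 = 84.1; c'Δl = 25.92; W sinα = 35.7
Slice 4: Δl = 1.7/cos17.9° = 1.786 m; N'_4 = 207·cos17.9° − 53·1.786 = 102.3; c'Δl = 25.19; W sinα = 63.6
Slice 5: Δl = 3.1/cos26.9° = 3.476 m; N'_5 = 448·cos26.9° − 23·3.476 = 319.6; c'Δl = 49.01; W sinα = 202.7
Slice 6: Δl = 3.0/cos39.4° = 3.882 m; N'_6 = 322·cos39.4° − 13·3.882 = 198.4; c'Δl = 54.74; W sinα = 204.4
Slice 7: Δl = 3.0/cos54.5° = 5.166 m; N'_7 = 143·cos54.5° − 7·5.166 = 46.9; c'Δl = 72.84; W sinα = 116.4
Σc'Δl = 292.7 kN/m; ΣN' = 867.7 kN/m; ΣW sinα = 631.7 kN/m
Resisting = 292.7 + 867.7·tan25.2° = 292.7 + 408.3 = 701.0 kN/m
FS = 701.0 / 631.7 = 1.110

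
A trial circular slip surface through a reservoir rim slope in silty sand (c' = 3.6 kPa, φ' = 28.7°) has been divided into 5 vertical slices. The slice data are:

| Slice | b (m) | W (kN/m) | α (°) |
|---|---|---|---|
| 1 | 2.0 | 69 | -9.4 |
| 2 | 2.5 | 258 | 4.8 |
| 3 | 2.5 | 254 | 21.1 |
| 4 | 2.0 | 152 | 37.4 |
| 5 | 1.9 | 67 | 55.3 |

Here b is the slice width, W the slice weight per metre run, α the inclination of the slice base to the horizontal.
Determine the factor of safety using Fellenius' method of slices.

FS = 1.77

Ordinary method of slices: FS = Σ[c'·Δl_i + (W_i cosα_i)·tanφ'] / Σ W_i sinα_i, with Δl_i = b_i / cosα_i.
Slice 1: Δl = 2.0/cos(-9.4°) = 2.027 m; N'_1 = 69·cos(-9.4°) = 68.1; c'Δl = 7.30; W sinα = -11.3
Slice 2: Δl = 2.5/cos4.8° = 2.509 m; N'_2 = 258·cos4.8° = 257.1; c'Δl = 9.03; W sinα = 21.6
Slice 3: Δl = 2.5/cos21.1° = 2.680 m; N'_3 = 254·cos21.1° = 237.0; c'Δl = 9.65; W sinα = 91.4
Slice 4: Δl = 2.0/cos37.4° = 2.518 m; N'_4 = 152·cos37.4° = 120.8; c'Δl = 9.06; W sinα = 92.3
Slice 5: Δl = 1.9/cos55.3° = 3.338 m; N'_5 = 67·cos55.3° = 38.1; c'Δl = 12.02; W sinα = 55.1
Σc'Δl = 47.1 kN/m; ΣN' = 721.0 kN/m; ΣW sinα = 249.2 kN/m
Resisting = 47.1 + 721.0·tan28.7° = 47.1 + 394.8 = 441.8 kN/m
FS = 441.8 / 249.2 = 1.773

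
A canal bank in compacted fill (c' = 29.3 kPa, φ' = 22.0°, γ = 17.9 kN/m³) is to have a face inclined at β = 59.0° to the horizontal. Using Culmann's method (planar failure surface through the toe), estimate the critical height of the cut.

H_c = 25.84 m

Culmann's analysis gives the critical failure plane at α_cr = (β + φ')/2 = (59.0 + 22.0)/2 = 40.5°, and the critical height
H_c = (4c'/γ) · sinβ cosφ' / [1 − cos(β − φ')]
    = (4·29.3/17.9) · sin59.0°·cos22.0° / [1 − cos(37.0°)]
    = 6.547 · 0.8572·0.9272 / [1 − 0.7986]
    = 6.547 · 0.7948 / 0.2014
    = 25.84 m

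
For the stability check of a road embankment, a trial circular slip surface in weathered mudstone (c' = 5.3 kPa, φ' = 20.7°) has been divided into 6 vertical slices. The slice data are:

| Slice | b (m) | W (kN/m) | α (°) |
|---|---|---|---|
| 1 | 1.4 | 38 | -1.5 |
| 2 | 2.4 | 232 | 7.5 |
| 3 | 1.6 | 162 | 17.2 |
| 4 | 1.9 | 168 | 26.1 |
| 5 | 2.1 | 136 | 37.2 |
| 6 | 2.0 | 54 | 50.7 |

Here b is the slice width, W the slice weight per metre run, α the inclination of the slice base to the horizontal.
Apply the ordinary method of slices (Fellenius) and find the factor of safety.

FS = 1.24

Ordinary method of slices: FS = Σ[c'·Δl_i + (W_i cosα_i)·tanφ'] / Σ W_i sinα_i, with Δl_i = b_i / cosα_i.
Slice 1: Δl = 1.4/cos(-1.5°) = 1.400 m; N'_1 = 38·cos(-1.5°) = 38.0; c'Δl = 7.42; W sinα = -1.0
Slice 2: Δl = 2.4/cos7.5° = 2.421 m; N'_2 = 232·cos7.5° = 230.0; c'Δl = 12.83; W sinα = 30.3
Slice 3: Δl = 1.6/cos17.2° = 1.675 m; N'_3 = 162·cos17.2° = 154.8; c'Δl = 8.88; W sinα = 47.9
Slice 4: Δl = 1.9/cos26.1° = 2.116 m; N'_4 = 168·cos26.1° = 150.9; c'Δl = 11.21; W sinα = 73.9
Slice 5: Δl = 2.1/cos37.2° = 2.636 m; N'_5 = 136·cos37.2° = 108.3; c'Δl = 13.97; W sinα = 82.2
Slice 6: Δl = 2.0/cos50.7° = 3.158 m; N'_6 = 54·cos50.7° = 34.2; c'Δl = 16.74; W sinα = 41.8
Σc'Δl = 71.1 kN/m; ΣN' = 716.2 kN/m; ΣW sinα = 275.1 kN/m
Resisting = 71.1 + 716.2·tan20.7° = 71.1 + 270.6 = 341.7 kN/m
FS = 341.7 / 275.1 = 1.242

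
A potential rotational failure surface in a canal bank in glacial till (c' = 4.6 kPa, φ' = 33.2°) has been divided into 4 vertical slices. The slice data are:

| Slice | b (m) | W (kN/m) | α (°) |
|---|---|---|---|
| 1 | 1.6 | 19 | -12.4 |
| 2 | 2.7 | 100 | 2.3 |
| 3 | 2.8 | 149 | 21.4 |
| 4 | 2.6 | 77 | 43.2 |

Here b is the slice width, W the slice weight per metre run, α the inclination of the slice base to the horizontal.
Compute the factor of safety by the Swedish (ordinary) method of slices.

FS = 2.39

Ordinary method of slices: FS = Σ[c'·Δl_i + (W_i cosα_i)·tanφ'] / Σ W_i sinα_i, with Δl_i = b_i / cosα_i.
Slice 1: Δl = 1.6/cos(-12.4°) = 1.638 m; N'_1 = 19·cos(-12.4°) = 18.6; c'Δl = 7.54; W sinα = -4.1
Slice 2: Δl = 2.7/cos2.3° = 2.702 m; N'_2 = 100·cos2.3° = 99.9; c'Δl = 12.43; W sinα = 4.0
Slice 3: Δl = 2.8/cos21.4° = 3.007 m; N'_3 = 149·cos21.4° = 138.7; c'Δl = 13.83; W sinα = 54.4
Slice 4: Δl = 2.6/cos43.2° = 3.567 m; N'_4 = 77·cos43.2° = 56.1; c'Δl = 16.41; W sinα = 52.7
Σc'Δl = 50.2 kN/m; ΣN' = 313.3 kN/m; ΣW sinα = 107.0 kN/m
Resisting = 50.2 + 313.3·tan33.2° = 50.2 + 205.0 = 255.2 kN/m
FS = 255.2 / 107.0 = 2.385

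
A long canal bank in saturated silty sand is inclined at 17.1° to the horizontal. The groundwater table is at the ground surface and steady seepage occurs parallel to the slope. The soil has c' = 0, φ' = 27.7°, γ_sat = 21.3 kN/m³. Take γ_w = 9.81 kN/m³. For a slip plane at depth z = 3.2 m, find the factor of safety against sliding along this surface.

With seepage parallel to the slope and the water table at the surface, the effective normal stress on the slip plane uses the buoyant unit weight γ' = γ_sat − γ_w while the driving shear stress uses γ_sat:
FS = [c' + γ' z cos²β tanφ'] / [γ_sat z sinβ cosβ]
(For c' = 0 this reduces to FS = (γ'/γ_sat)·tanφ'/tanβ.)
γ' = 21.3 − 9.81 = 11.49 kN/m³
Numerator = 0.0 + 11.49·3.2·cos²17.1°·tan27.7° = 0.0 + 11.49·3.2·0.9135·0.5250 = 17.635 kPa
Denominator = 21.3·3.2·sin17.1°·cos17.1° = 21.3·3.2·0.2940·0.9558 = 19.156 kPa
FS = 17.635 / 19.156 = 0.921

FS = 0.92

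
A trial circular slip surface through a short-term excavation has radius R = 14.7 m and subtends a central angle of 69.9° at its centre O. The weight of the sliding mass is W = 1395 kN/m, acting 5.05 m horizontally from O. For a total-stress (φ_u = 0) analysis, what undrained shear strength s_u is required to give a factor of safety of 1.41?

FS = s_u·L_a·R / (W·d), so s_u = FS·W·d / (L_a·R).
Arc length L_a = R·θ = 14.7·(69.9°·π/180) = 14.7·1.2200 = 17.93 m
s_u = 1.41·1395·5.05 / (17.93·14.7) = 9933.1 / 263.63 = 37.68 kPa

s_u = 37.7 kPa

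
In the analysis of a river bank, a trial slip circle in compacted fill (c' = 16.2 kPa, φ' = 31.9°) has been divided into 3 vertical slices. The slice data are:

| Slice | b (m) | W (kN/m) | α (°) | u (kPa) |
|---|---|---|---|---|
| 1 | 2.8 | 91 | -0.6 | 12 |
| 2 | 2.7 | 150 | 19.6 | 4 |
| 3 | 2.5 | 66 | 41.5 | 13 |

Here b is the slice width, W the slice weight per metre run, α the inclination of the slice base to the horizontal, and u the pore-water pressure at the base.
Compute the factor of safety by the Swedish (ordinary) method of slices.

FS = 2.86

Ordinary method of slices: FS = Σ[c'·Δl_i + (W_i cosα_i − u_i·Δl_i)·tanφ'] / Σ W_i sinα_i, with Δl_i = b_i / cosα_i.
Slice 1: Δl = 2.8/cos(-0.6°) = 2.800 m; N'_1 = 91·cos(-0.6°) − 12·2.800 = 57.4; c'Δl = 45.36; W sinα = -1.0
Slice 2: Δl = 2.7/cos19.6° = 2.866 m; N'_2 = 150·cos19.6° − 4·2.866 = 129.8; c'Δl = 46.43; W sinα = 50.3
Slice 3: Δl = 2.5/cos41.5° = 3.338 m; N'_3 = 66·cos41.5° − 13·3.338 = 6.0; c'Δl = 54.08; W sinα = 43.7
Σc'Δl = 145.9 kN/m; ΣN' = 193.3 kN/m; ΣW sinα = 93.1 kN/m
Resisting = 145.9 + 193.3·tan31.9° = 145.9 + 120.3 = 266.2 kN/m
FS = 266.2 / 93.1 = 2.859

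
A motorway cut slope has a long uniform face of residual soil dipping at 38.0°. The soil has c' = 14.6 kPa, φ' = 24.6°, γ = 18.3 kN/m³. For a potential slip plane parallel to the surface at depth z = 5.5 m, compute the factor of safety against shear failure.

For an infinite slope with a slip plane parallel to the surface (no pore pressure): FS = [c' + γz cos²β tanφ'] / [γz sinβ cosβ].
γz = 18.3·5.5 = 100.65 kN/m²
Numerator = 14.6 + 100.65·cos²38.0°·tan24.6° = 14.6 + 100.65·0.6210·0.4578 = 43.215 kPa
Denominator = 100.65·sin38.0°·cos38.0° = 100.65·0.6157·0.7880 = 48.830 kPa
FS = 43.215 / 48.830 = 0.885

FS = 0.88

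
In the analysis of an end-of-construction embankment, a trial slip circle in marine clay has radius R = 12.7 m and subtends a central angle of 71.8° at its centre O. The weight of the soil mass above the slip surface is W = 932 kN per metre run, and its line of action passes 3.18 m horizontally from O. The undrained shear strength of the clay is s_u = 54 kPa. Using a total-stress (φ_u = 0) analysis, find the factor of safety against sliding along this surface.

Taking moments about the centre O, the resisting moment is provided by the undrained shear strength acting along the arc:
Arc length L_a = R·θ = 12.7·(71.8°·π/180) = 12.7·1.2531 = 15.91 m
M_R = s_u·L_a·R = 54·15.91·12.7 = 10914.5 kN·m/m
M_D = W·d = 932·3.18 = 2963.8 kN·m/m
FS = M_R / M_D = 10914.5 / 2963.8 = 3.683

FS = 3.68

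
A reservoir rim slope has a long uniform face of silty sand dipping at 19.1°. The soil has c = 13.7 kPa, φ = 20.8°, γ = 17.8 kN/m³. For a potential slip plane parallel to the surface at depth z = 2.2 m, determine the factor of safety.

For an infinite slope with a slip plane parallel to the surface (no pore pressure): FS = [c + γz cos²β tanφ] / [γz sinβ cosβ].
γz = 17.8·2.2 = 39.16 kN/m²
Numerator = 13.7 + 39.16·cos²19.1°·tan20.8° = 13.7 + 39.16·0.8929·0.3799 = 26.983 kPa
Denominator = 39.16·sin19.1°·cos19.1° = 39.16·0.3272·0.9449 = 12.108 kPa
FS = 26.983 / 12.108 = 2.228

FS = 2.23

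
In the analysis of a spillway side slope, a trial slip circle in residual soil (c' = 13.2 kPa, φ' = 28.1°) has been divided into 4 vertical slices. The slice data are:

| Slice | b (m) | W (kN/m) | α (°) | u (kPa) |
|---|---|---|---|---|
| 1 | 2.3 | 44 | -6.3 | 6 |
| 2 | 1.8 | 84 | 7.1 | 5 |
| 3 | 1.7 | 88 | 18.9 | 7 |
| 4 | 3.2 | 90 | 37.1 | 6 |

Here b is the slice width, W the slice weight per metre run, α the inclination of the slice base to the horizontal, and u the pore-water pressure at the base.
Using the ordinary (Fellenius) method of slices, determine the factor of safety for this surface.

FS = 2.83

Ordinary method of slices: FS = Σ[c'·Δl_i + (W_i cosα_i − u_i·Δl_i)·tanφ'] / Σ W_i sinα_i, with Δl_i = b_i / cosα_i.
Slice 1: Δl = 2.3/cos(-6.3°) = 2.314 m; N'_1 = 44·cos(-6.3°) − 6·2.314 = 29.9; c'Δl = 30.54; W sinα = -4.8
Slice 2: Δl = 1.8/cos7.1° = 1.814 m; N'_2 = 84·cos7.1° − 5·1.814 = 74.3; c'Δl = 23.94; W sinα = 10.4
Slice 3: Δl = 1.7/cos18.9° = 1.797 m; N'_3 = 88·cos18.9° − 7·1.797 = 70.7; c'Δl = 23.72; W sinα = 28.5
Slice 4: Δl = 3.2/cos37.1° = 4.012 m; N'_4 = 90·cos37.1° − 6·4.012 = 47.7; c'Δl = 52.96; W sinα = 54.3
Σc'Δl = 131.2 kN/m; ΣN' = 222.5 kN/m; ΣW sinα = 88.3 kN/m
Resisting = 131.2 + 222.5·tan28.1° = 131.2 + 118.8 = 250.0 kN/m
FS = 250.0 / 88.3 = 2.830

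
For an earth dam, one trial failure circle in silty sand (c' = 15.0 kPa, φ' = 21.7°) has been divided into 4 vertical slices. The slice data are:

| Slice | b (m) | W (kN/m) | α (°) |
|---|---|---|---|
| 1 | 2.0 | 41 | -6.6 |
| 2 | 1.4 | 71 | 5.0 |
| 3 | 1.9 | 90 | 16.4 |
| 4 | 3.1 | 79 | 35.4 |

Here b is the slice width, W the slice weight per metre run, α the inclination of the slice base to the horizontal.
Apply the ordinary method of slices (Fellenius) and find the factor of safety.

FS = 3.34

Ordinary method of slices: FS = Σ[c'·Δl_i + (W_i cosα_i)·tanφ'] / Σ W_i sinα_i, with Δl_i = b_i / cosα_i.
Slice 1: Δl = 2.0/cos(-6.6°) = 2.013 m; N'_1 = 41·cos(-6.6°) = 40.7; c'Δl = 30.20; W sinα = -4.7
Slice 2: Δl = 1.4/cos5.0° = 1.405 m; N'_2 = 71·cos5.0° = 70.7; c'Δl = 21.08; W sinα = 6.2
Slice 3: Δl = 1.9/cos16.4° = 1.981 m; N'_3 = 90·cos16.4° = 86.3; c'Δl = 29.71; W sinα = 25.4
Slice 4: Δl = 3.1/cos35.4° = 3.803 m; N'_4 = 79·cos35.4° = 64.4; c'Δl = 57.05; W sinα = 45.8
Σc'Δl = 138.0 kN/m; ΣN' = 262.2 kN/m; ΣW sinα = 72.6 kN/m
Resisting = 138.0 + 262.2·tan21.7° = 138.0 + 104.3 = 242.4 kN/m
FS = 242.4 / 72.6 = 3.336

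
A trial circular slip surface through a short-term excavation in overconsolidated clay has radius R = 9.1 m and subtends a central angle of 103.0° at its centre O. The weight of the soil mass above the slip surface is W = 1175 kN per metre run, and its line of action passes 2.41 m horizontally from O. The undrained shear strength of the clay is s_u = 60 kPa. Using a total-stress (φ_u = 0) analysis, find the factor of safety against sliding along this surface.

FS = 3.15

Taking moments about the centre O, the resisting moment is provided by the undrained shear strength acting along the arc:
Arc length L_a = R·θ = 9.1·(103.0°·π/180) = 9.1·1.7977 = 16.36 m
M_R = s_u·L_a·R = 60·16.36·9.1 = 8932.0 kN·m/m
M_D = W·d = 1175·2.41 = 2831.8 kN·m/m
FS = M_R / M_D = 8932.0 / 2831.8 = 3.154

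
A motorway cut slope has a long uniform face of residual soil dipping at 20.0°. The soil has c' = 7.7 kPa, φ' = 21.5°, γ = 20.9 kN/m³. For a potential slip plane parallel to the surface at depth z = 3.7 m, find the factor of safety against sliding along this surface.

For an infinite slope with a slip plane parallel to the surface (no pore pressure): FS = [c' + γz cos²β tanφ'] / [γz sinβ cosβ].
γz = 20.9·3.7 = 77.33 kN/m²
Numerator = 7.7 + 77.33·cos²20.0°·tan21.5° = 7.7 + 77.33·0.8830·0.3939 = 34.598 kPa
Denominator = 77.33·sin20.0°·cos20.0° = 77.33·0.3420·0.9397 = 24.853 kPa
FS = 34.598 / 24.853 = 1.392

FS = 1.39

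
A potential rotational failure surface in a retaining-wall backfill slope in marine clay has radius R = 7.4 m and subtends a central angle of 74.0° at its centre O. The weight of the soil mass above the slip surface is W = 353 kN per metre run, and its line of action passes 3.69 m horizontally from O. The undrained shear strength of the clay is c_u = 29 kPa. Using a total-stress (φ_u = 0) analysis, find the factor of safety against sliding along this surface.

Taking moments about the centre O, the resisting moment is provided by the undrained shear strength acting along the arc:
Arc length L_a = R·θ = 7.4·(74.0°·π/180) = 7.4·1.2915 = 9.56 m
M_R = c_u·L_a·R = 29·9.56·7.4 = 2051.0 kN·m/m
M_D = W·d = 353·3.69 = 1302.6 kN·m/m
FS = M_R / M_D = 2051.0 / 1302.6 = 1.575

FS = 1.57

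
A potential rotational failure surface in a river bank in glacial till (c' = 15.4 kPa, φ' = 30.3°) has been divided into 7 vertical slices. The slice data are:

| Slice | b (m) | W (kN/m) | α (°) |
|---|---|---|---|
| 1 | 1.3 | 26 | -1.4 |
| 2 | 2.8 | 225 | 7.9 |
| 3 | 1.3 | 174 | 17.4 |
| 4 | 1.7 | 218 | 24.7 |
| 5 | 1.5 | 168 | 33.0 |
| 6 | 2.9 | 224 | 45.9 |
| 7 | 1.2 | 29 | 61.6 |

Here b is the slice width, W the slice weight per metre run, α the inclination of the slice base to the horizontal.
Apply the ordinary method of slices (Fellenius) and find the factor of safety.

Ordinary method of slices: FS = Σ[c'·Δl_i + (W_i cosα_i)·tanφ'] / Σ W_i sinα_i, with Δl_i = b_i / cosα_i.
Slice 1: Δl = 1.3/cos(-1.4°) = 1.300 m; N'_1 = 26·cos(-1.4°) = 26.0; c'Δl = 20.03; W sinα = -0.6
Slice 2: Δl = 2.8/cos7.9° = 2.827 m; N'_2 = 225·cos7.9° = 222.9; c'Δl = 43.53; W sinα = 30.9
Slice 3: Δl = 1.3/cos17.4° = 1.362 m; N'_3 = 174·cos17.4° = 166.0; c'Δl = 20.98; W sinα = 52.0
Slice 4: Δl = 1.7/cos24.7° = 1.871 m; N'_4 = 218·cos24.7° = 198.1; c'Δl = 28.82; W sinα = 91.1
Slice 5: Δl = 1.5/cos33.0° = 1.789 m; N'_5 = 168·cos33.0° = 140.9; c'Δl = 27.54; W sinα = 91.5
Slice 6: Δl = 2.9/cos45.9° = 4.167 m; N'_6 = 224·cos45.9° = 155.9; c'Δl = 64.17; W sinα = 160.9
Slice 7: Δl = 1.2/cos61.6° = 2.523 m; N'_7 = 29·cos61.6° = 13.8; c'Δl = 38.85; W sinα = 25.5
Σc'Δl = 243.9 kN/m; ΣN' = 923.5 kN/m; ΣW sinα = 451.3 kN/m
Resisting = 243.9 + 923.5·tan30.3° = 243.9 + 539.7 = 783.6 kN/m
FS = 783.6 / 451.3 = 1.736

FS = 1.74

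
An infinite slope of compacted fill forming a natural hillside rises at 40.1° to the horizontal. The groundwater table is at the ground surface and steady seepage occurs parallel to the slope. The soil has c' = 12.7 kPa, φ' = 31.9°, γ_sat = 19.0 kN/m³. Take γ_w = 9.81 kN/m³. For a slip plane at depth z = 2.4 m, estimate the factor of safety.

FS = 0.92

With seepage parallel to the slope and the water table at the surface, the effective normal stress on the slip plane uses the buoyant unit weight γ' = γ_sat − γ_w while the driving shear stress uses γ_sat:
FS = [c' + γ' z cos²β tanφ'] / [γ_sat z sinβ cosβ]
γ' = 19.0 − 9.81 = 9.19 kN/m³
Numerator = 12.7 + 9.19·2.4·cos²40.1°·tan31.9° = 12.7 + 9.19·2.4·0.5851·0.6224 = 20.733 kPa
Denominator = 19.0·2.4·sin40.1°·cos40.1° = 19.0·2.4·0.6441·0.7649 = 22.467 kPa
FS = 20.733 / 22.467 = 0.923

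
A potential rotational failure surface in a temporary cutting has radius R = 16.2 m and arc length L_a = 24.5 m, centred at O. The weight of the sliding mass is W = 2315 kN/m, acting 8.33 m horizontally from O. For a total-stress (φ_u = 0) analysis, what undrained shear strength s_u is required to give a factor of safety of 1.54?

FS = s_u·L_a·R / (W·d), so s_u = FS·W·d / (L_a·R).
s_u = 1.54·2315·8.33 / (24.50·16.2) = 29697.3 / 396.90 = 74.82 kPa

s_u = 74.8 kPa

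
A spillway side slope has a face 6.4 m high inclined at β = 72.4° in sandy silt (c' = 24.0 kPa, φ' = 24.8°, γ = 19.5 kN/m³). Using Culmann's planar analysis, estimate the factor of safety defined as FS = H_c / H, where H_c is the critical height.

FS = 2.04

H_c = (4c'/γ) · sinβ cosφ' / [1 − cos(β − φ')]
    = (4·24.0/19.5) · sin72.4°·cos24.8° / [1 − cos47.6°]
    = 4.923 · 0.8653 / 0.3257 = 13.08 m
FS = H_c / H = 13.08 / 6.4 = 2.044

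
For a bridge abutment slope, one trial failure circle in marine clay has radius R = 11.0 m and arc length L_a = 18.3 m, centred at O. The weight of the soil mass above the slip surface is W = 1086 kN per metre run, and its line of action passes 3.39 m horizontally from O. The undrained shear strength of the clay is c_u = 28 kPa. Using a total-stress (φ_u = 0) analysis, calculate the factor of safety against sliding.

Taking moments about the centre O, the resisting moment is provided by the undrained shear strength acting along the arc:
M_R = c_u·L_a·R = 28·18.30·11.0 = 5636.4 kN·m/m
M_D = W·d = 1086·3.39 = 3681.5 kN·m/m
FS = M_R / M_D = 5636.4 / 3681.5 = 1.531

FS = 1.53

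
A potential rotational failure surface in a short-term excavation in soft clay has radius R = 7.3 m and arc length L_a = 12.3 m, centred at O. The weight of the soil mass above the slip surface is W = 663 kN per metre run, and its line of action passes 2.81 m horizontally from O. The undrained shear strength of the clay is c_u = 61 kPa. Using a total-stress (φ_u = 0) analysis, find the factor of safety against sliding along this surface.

Taking moments about the centre O, the resisting moment is provided by the undrained shear strength acting along the arc:
M_R = c_u·L_a·R = 61·12.30·7.3 = 5477.2 kN·m/m
M_D = W·d = 663·2.81 = 1863.0 kN·m/m
FS = M_R / M_D = 5477.2 / 1863.0 = 2.940

FS = 2.94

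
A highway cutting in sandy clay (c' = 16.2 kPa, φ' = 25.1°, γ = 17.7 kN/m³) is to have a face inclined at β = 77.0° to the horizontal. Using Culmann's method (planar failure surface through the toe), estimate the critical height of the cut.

Culmann's analysis gives the critical failure plane at α_cr = (β + φ')/2 = (77.0 + 25.1)/2 = 51.0°, and the critical height
H_c = (4c'/γ) · sinβ cosφ' / [1 − cos(β − φ')]
    = (4·16.2/17.7) · sin77.0°·cos25.1° / [1 − cos(51.9°)]
    = 3.661 · 0.9744·0.9056 / [1 − 0.6170]
    = 3.661 · 0.8824 / 0.3830
    = 8.44 m

H_c = 8.44 m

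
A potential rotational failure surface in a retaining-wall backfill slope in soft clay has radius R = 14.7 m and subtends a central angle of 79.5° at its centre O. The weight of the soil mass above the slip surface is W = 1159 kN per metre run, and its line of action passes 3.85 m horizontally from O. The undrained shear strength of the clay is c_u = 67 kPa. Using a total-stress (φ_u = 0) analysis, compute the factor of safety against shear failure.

Taking moments about the centre O, the resisting moment is provided by the undrained shear strength acting along the arc:
Arc length L_a = R·θ = 14.7·(79.5°·π/180) = 14.7·1.3875 = 20.40 m
M_R = c_u·L_a·R = 67·20.40·14.7 = 20088.8 kN·m/m
M_D = W·d = 1159·3.85 = 4462.2 kN·m/m
FS = M_R / M_D = 20088.8 / 4462.2 = 4.502

FS = 4.50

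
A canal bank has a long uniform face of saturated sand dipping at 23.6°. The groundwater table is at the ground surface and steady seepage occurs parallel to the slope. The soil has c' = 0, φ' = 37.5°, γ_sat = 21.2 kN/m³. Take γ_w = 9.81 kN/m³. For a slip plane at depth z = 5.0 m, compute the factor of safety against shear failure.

With seepage parallel to the slope and the water table at the surface, the effective normal stress on the slip plane uses the buoyant unit weight γ' = γ_sat − γ_w while the driving shear stress uses γ_sat:
FS = [c' + γ' z cos²β tanφ'] / [γ_sat z sinβ cosβ]
(For c' = 0 this reduces to FS = (γ'/γ_sat)·tanφ'/tanβ.)
γ' = 21.2 − 9.81 = 11.39 kN/m³
Numerator = 0.0 + 11.39·5.0·cos²23.6°·tan37.5° = 0.0 + 11.39·5.0·0.8397·0.7673 = 36.695 kPa
Denominator = 21.2·5.0·sin23.6°·cos23.6° = 21.2·5.0·0.4003·0.9164 = 38.888 kPa
FS = 36.695 / 38.888 = 0.944

FS = 0.94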